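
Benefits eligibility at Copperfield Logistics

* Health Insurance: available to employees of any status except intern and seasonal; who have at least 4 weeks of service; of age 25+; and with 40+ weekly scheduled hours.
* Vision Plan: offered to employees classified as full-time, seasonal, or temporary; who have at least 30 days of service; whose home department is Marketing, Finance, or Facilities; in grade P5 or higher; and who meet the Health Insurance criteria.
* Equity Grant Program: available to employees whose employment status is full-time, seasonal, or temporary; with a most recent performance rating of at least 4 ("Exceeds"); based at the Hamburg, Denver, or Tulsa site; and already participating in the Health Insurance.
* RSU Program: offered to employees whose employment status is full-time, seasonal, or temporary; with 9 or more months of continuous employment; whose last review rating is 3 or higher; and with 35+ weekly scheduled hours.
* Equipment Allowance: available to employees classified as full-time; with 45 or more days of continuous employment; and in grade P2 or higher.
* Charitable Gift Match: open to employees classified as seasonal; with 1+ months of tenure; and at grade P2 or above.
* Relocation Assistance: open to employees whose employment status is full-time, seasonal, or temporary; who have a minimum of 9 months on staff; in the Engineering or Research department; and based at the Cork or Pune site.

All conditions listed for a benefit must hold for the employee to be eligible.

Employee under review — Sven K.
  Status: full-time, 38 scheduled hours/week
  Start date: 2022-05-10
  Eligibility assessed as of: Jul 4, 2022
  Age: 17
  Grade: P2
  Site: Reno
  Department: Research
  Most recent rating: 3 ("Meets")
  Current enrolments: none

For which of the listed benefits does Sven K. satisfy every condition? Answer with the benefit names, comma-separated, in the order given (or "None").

Service from 2022-05-10 to Jul 4, 2022: 55 days.
Health Insurance — status full-time ✓ (not excluded); service 55 days ≥ 4 weeks (≈28 days) ✓; age 17 < 25 ✗ → not eligible.
Vision Plan — status full-time ✓; service 55 days ≥ 30 days ✓; dept Research ✗ → not eligible.
Equity Grant Program — status full-time ✓; rating 3 < 4 ✗ → not eligible.
RSU Program — status full-time ✓; service 55 days < 9 months (≈270 days) ✗ → not eligible.
Equipment Allowance — status full-time ✓; service 55 days ≥ 45 days ✓; grade P2 ≥ P2 ✓ → eligible.
Charitable Gift Match — status full-time ✗ (requires seasonal) → not eligible.
Relocation Assistance — status full-time ✓; service 55 days < 9 months (≈270 days) ✗ → not eligible.

Equipment Allowance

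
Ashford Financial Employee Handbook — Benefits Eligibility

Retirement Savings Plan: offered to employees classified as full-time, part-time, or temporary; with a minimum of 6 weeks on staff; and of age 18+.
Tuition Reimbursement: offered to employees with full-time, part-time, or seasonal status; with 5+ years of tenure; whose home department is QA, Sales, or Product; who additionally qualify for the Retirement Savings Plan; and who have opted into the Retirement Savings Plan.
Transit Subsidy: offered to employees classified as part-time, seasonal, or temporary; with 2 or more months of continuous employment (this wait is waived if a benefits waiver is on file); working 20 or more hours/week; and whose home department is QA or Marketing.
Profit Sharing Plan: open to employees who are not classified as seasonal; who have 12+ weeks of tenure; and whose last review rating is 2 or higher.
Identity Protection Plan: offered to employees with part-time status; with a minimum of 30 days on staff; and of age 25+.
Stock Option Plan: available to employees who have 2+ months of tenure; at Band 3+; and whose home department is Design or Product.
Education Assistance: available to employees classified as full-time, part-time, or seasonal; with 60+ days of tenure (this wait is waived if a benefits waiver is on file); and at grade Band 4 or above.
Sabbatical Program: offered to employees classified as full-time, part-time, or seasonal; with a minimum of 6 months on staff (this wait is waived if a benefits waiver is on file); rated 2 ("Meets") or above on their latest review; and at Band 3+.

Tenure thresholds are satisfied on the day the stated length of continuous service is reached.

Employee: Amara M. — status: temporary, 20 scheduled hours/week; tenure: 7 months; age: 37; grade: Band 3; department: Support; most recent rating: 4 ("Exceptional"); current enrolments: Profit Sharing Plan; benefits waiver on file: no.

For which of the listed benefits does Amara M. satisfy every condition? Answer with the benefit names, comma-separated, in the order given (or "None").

Retirement Savings Plan — status temporary ✓; service 7 months ≥ 6 weeks (≈42 days) ✓; age 37 ≥ 18 ✓ → eligible.
Tuition Reimbursement — status temporary ✗ (requires full-time, part-time, or seasonal) → not eligible.
Transit Subsidy — status temporary ✓; no waiver, service 7 months ≥ 2 months ✓; 20 hrs/wk ≥ 20 ✓; dept Support ✗ → not eligible.
Profit Sharing Plan — status temporary ✓ (not excluded); service 7 months ≥ 12 weeks (≈84 days) ✓; rating 4 ≥ 2 ✓ → eligible.
Identity Protection Plan — status temporary ✗ (requires part-time) → not eligible.
Stock Option Plan — service 7 months ≥ 2 months ✓; grade Band 3 ≥ Band 3 ✓; dept Support ✗ → not eligible.
Education Assistance — status temporary ✗ (requires full-time, part-time, or seasonal) → not eligible.
Sabbatical Program — status temporary ✗ (requires full-time, part-time, or seasonal) → not eligible.

Retirement Savings Plan, Profit Sharing Plan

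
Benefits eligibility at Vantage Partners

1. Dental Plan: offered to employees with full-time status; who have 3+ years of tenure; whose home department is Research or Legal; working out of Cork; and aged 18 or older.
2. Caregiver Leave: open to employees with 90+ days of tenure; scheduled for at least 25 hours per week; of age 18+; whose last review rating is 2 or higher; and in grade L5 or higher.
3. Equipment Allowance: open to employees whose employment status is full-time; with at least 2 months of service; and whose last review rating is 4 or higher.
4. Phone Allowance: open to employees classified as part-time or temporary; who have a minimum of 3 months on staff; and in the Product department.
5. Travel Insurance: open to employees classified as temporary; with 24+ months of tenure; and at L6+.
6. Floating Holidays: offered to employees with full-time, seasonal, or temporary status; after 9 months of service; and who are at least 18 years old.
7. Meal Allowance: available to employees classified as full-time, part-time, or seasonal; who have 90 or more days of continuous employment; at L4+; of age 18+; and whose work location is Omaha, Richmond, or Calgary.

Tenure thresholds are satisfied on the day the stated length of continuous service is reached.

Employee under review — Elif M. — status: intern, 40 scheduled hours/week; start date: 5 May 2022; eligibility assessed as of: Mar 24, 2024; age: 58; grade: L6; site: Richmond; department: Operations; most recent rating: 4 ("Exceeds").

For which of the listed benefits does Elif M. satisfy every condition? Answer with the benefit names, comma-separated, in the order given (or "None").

Caregiver Leave

Service from 5 May 2022 to Mar 24, 2024: 689 days.
Dental Plan — status intern ✗ (requires full-time) → not eligible.
Caregiver Leave — service 689 days ≥ 90 days ✓; 40 hrs/wk ≥ 25 ✓; age 58 ≥ 18 ✓; rating 4 ≥ 2 ✓; grade L6 ≥ L5 ✓ → eligible.
Equipment Allowance — status intern ✗ (requires full-time) → not eligible.
Phone Allowance — status intern ✗ (requires part-time or temporary) → not eligible.
Travel Insurance — status intern ✗ (requires temporary) → not eligible.
Floating Holidays — status intern ✗ (requires full-time, seasonal, or temporary) → not eligible.
Meal Allowance — status intern ✗ (requires full-time, part-time, or seasonal) → not eligible.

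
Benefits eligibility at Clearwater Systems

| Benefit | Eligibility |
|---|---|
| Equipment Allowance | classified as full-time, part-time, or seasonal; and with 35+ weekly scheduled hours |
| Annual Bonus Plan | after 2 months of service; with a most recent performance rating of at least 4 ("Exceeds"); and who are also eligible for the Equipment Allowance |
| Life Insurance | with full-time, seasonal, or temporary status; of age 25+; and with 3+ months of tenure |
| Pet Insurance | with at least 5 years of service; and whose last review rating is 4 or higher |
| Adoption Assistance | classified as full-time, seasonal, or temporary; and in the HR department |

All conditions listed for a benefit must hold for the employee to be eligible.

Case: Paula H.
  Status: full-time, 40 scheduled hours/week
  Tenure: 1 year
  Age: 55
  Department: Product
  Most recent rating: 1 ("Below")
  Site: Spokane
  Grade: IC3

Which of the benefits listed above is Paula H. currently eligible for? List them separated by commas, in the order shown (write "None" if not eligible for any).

Equipment Allowance, Life Insurance

Equipment Allowance — status full-time ✓; 40 hrs/wk ≥ 35 ✓ → eligible.
Annual Bonus Plan — service 1 year ≥ 2 months (≈60 days) ✓; rating 1 < 4 ✗ → not eligible.
Life Insurance — status full-time ✓; age 55 ≥ 25 ✓; service 1 year ≥ 3 months (≈90 days) ✓ → eligible.
Pet Insurance — service 1 year < 5 years ✗ → not eligible.
Adoption Assistance — status full-time ✓; dept Product ✗ → not eligible.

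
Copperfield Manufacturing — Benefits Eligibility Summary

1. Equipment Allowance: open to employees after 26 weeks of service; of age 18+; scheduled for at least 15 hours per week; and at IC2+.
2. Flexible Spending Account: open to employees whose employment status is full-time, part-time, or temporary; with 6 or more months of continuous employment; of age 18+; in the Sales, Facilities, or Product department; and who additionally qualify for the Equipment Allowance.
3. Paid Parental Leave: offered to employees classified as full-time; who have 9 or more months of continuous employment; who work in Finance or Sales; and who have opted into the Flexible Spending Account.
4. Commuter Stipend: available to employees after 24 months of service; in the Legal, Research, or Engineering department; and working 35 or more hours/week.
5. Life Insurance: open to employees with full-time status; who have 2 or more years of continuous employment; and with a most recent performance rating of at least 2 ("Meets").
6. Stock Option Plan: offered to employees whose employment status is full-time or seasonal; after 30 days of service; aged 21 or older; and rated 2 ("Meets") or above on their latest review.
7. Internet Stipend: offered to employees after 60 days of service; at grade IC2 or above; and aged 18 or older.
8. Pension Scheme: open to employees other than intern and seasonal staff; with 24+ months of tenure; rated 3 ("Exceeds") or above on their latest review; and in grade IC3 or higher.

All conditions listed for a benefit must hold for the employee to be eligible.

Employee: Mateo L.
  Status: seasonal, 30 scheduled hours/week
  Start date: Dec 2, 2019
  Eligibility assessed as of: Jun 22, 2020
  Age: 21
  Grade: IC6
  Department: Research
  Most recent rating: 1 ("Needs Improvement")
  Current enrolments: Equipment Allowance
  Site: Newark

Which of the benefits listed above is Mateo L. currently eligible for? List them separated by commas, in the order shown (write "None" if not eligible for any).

Equipment Allowance, Internet Stipend

Service from Dec 2, 2019 to Jun 22, 2020: 203 days.
Equipment Allowance — service 203 days ≥ 26 weeks (≈182 days) ✓; age 21 ≥ 18 ✓; 30 hrs/wk ≥ 15 ✓; grade IC6 ≥ IC2 ✓ → eligible.
Flexible Spending Account — status seasonal ✗ (requires full-time, part-time, or temporary) → not eligible.
Paid Parental Leave — status seasonal ✗ (requires full-time) → not eligible.
Commuter Stipend — service 203 days < 24 months (≈720 days) ✗ → not eligible.
Life Insurance — status seasonal ✗ (requires full-time) → not eligible.
Stock Option Plan — status seasonal ✓; service 203 days ≥ 30 days ✓; age 21 ≥ 21 ✓; rating 1 < 2 ✗ → not eligible.
Internet Stipend — service 203 days ≥ 60 days ✓; grade IC6 ≥ IC2 ✓; age 21 ≥ 18 ✓ → eligible.
Pension Scheme — status seasonal ✗ (excluded) → not eligible.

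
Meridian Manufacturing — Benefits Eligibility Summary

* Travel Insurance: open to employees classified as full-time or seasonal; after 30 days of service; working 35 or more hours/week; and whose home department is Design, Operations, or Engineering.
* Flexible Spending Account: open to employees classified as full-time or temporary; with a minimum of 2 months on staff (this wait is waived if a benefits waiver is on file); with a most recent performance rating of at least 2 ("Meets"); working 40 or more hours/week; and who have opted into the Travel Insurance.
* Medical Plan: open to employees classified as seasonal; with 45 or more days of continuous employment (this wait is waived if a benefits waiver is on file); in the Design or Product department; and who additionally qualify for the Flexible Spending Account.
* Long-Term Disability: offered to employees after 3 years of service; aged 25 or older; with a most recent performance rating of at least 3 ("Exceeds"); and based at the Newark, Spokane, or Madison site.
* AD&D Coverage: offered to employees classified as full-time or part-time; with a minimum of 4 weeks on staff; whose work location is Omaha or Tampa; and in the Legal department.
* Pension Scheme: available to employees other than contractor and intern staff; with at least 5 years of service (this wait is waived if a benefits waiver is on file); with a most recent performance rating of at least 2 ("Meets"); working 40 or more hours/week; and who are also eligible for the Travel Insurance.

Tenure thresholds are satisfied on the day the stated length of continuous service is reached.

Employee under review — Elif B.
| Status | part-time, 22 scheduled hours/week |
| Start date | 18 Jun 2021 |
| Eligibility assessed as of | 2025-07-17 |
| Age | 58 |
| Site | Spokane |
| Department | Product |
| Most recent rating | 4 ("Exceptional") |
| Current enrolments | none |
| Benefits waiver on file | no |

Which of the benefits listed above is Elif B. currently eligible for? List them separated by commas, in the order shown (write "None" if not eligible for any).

Long-Term Disability

Service from 18 Jun 2021 to 2025-07-17: 1490 days.
Travel Insurance — status part-time ✗ (requires full-time or seasonal) → not eligible.
Flexible Spending Account — status part-time ✗ (requires full-time or temporary) → not eligible.
Medical Plan — status part-time ✗ (requires seasonal) → not eligible.
Long-Term Disability — service 1490 days ≥ 3 years (≈1095 days) ✓; age 58 ≥ 25 ✓; rating 4 ≥ 3 ✓; site Spokane ✓ → eligible.
AD&D Coverage — status part-time ✓; service 1490 days ≥ 4 weeks (≈28 days) ✓; site Spokane ✗ (not Omaha or Tampa) → not eligible.
Pension Scheme — status part-time ✓ (not excluded); no waiver, service 1490 days < 5 years (≈1825 days) ✗ → not eligible.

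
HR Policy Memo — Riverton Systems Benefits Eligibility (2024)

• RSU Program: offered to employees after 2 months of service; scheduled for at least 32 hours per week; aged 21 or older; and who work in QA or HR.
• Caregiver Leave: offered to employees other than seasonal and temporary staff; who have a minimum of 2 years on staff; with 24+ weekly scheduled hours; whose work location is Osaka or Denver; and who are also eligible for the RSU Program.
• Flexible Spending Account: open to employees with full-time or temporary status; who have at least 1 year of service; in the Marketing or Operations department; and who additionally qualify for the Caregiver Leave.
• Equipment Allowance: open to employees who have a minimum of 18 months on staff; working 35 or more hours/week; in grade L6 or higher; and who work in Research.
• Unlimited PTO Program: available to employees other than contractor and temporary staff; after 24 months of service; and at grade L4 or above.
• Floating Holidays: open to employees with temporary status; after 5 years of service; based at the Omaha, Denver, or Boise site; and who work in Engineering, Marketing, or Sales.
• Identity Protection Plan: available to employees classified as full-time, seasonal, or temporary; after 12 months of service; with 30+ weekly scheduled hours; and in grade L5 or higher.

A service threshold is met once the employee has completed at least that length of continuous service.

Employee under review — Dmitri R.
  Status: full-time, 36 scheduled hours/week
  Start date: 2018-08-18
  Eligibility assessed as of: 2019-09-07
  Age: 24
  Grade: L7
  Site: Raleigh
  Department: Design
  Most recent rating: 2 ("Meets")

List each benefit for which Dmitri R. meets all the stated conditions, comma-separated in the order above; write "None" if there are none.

Identity Protection Plan

Service from 2018-08-18 to 2019-09-07: 385 days.
RSU Program — service 385 days ≥ 2 months (≈60 days) ✓; 36 hrs/wk ≥ 32 ✓; age 24 ≥ 21 ✓; dept Design ✗ → not eligible.
Caregiver Leave — status full-time ✓ (not excluded); service 385 days < 2 years (≈730 days) ✗ → not eligible.
Flexible Spending Account — status full-time ✓; service 385 days ≥ 1 year (≈365 days) ✓; dept Design ✗ → not eligible.
Equipment Allowance — service 385 days < 18 months (≈540 days) ✗ → not eligible.
Unlimited PTO Program — status full-time ✓ (not excluded); service 385 days < 24 months (≈720 days) ✗ → not eligible.
Floating Holidays — status full-time ✗ (requires temporary) → not eligible.
Identity Protection Plan — status full-time ✓; service 385 days ≥ 12 months (≈360 days) ✓; 36 hrs/wk ≥ 30 ✓; grade L7 ≥ L5 ✓ → eligible.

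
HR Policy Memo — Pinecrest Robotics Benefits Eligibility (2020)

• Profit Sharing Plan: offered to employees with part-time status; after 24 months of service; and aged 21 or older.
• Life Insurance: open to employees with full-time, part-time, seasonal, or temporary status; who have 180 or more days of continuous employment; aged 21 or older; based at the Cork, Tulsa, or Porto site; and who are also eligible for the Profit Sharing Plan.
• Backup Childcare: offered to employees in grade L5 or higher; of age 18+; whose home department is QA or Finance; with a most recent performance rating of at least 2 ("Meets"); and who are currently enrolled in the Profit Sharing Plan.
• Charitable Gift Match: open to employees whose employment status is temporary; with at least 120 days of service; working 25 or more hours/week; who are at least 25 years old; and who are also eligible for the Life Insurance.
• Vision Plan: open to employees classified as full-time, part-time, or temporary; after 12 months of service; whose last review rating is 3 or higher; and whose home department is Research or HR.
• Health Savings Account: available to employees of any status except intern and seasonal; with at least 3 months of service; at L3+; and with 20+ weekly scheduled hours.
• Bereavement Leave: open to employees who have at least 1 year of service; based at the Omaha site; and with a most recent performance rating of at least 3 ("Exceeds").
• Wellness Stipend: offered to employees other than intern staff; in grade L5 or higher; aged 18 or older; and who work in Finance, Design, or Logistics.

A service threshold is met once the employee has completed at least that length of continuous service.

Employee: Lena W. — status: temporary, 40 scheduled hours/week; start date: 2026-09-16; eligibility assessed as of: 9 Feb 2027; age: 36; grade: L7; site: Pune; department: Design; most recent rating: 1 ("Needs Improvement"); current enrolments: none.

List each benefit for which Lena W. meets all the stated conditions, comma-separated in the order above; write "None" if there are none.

Health Savings Account, Wellness Stipend

Service from 2026-09-16 to 9 Feb 2027: 146 days.
Profit Sharing Plan — status temporary ✗ (requires part-time) → not eligible.
Life Insurance — status temporary ✓; service 146 days < 180 days ✗ → not eligible.
Backup Childcare — grade L7 ≥ L5 ✓; age 36 ≥ 18 ✓; dept Design ✗ → not eligible.
Charitable Gift Match — status temporary ✓; service 146 days ≥ 120 days ✓; 40 hrs/wk ≥ 25 ✓; age 36 ≥ 25 ✓; not eligible for Life Insurance ✗ → not eligible.
Vision Plan — status temporary ✓; service 146 days < 12 months (≈360 days) ✗ → not eligible.
Health Savings Account — status temporary ✓ (not excluded); service 146 days ≥ 3 months (≈90 days) ✓; grade L7 ≥ L3 ✓; 40 hrs/wk ≥ 20 ✓ → eligible.
Bereavement Leave — service 146 days < 1 year (≈365 days) ✗ → not eligible.
Wellness Stipend — status temporary ✓ (not excluded); grade L7 ≥ L5 ✓; age 36 ≥ 18 ✓; dept Design ✓ → eligible.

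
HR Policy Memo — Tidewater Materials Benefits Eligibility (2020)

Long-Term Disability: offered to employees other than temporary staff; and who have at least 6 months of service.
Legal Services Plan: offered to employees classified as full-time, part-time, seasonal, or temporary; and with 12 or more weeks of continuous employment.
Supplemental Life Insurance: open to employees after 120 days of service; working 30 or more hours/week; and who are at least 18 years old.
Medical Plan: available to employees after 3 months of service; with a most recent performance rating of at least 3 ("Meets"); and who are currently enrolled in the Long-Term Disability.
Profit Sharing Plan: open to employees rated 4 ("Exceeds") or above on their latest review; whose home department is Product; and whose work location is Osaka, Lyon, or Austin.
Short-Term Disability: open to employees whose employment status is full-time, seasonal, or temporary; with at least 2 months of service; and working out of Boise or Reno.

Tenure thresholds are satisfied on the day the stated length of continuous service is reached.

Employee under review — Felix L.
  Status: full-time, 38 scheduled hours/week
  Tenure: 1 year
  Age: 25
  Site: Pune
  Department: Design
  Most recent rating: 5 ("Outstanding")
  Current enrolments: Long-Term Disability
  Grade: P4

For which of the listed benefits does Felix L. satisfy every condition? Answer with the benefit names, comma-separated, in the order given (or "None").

Long-Term Disability, Legal Services Plan, Supplemental Life Insurance, Medical Plan

Long-Term Disability — status full-time ✓ (not excluded); service 1 year ≥ 6 months (≈180 days) ✓ → eligible.
Legal Services Plan — status full-time ✓; service 1 year ≥ 12 weeks (≈84 days) ✓ → eligible.
Supplemental Life Insurance — service 1 year ≥ 120 days ✓; 38 hrs/wk ≥ 30 ✓; age 25 ≥ 18 ✓ → eligible.
Medical Plan — service 1 year ≥ 3 months (≈90 days) ✓; rating 5 ≥ 3 ✓; enrolled in Long-Term Disability ✓ → eligible.
Profit Sharing Plan — rating 5 ≥ 4 ✓; dept Design ✗ → not eligible.
Short-Term Disability — status full-time ✓; service 1 year ≥ 2 months (≈60 days) ✓; site Pune ✗ (not Boise or Reno) → not eligible.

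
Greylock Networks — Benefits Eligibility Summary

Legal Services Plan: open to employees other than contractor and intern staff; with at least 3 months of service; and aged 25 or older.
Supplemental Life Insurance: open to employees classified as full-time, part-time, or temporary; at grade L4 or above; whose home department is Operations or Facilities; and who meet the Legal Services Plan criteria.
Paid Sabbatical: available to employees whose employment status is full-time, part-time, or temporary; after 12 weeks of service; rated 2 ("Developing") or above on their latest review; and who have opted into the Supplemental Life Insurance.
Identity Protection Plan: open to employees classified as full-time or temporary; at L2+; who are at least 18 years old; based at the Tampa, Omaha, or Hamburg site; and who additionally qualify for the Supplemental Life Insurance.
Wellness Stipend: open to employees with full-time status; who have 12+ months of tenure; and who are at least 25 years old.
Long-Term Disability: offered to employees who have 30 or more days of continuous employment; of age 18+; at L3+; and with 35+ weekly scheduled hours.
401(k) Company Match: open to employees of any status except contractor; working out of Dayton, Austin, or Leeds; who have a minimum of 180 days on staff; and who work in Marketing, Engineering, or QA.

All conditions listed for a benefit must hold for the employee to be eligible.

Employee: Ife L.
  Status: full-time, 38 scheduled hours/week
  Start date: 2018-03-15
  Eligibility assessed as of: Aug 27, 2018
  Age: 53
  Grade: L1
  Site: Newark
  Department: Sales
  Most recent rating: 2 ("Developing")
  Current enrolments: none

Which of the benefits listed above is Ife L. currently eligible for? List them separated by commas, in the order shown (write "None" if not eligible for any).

Service from 2018-03-15 to Aug 27, 2018: 165 days.
Legal Services Plan — status full-time ✓ (not excluded); service 165 days ≥ 3 months (≈90 days) ✓; age 53 ≥ 25 ✓ → eligible.
Supplemental Life Insurance — status full-time ✓; grade L1 < L4 ✗ → not eligible.
Paid Sabbatical — status full-time ✓; service 165 days ≥ 12 weeks (≈84 days) ✓; rating 2 ≥ 2 ✓; not enrolled in Supplemental Life Insurance ✗ → not eligible.
Identity Protection Plan — status full-time ✓; grade L1 < L2 ✗ → not eligible.
Wellness Stipend — status full-time ✓; service 165 days < 12 months (≈360 days) ✗ → not eligible.
Long-Term Disability — service 165 days ≥ 30 days ✓; age 53 ≥ 18 ✓; grade L1 < L3 ✗ → not eligible.
401(k) Company Match — status full-time ✓ (not excluded); site Newark ✗ (not Dayton, Austin, or Leeds) → not eligible.

Legal Services Plan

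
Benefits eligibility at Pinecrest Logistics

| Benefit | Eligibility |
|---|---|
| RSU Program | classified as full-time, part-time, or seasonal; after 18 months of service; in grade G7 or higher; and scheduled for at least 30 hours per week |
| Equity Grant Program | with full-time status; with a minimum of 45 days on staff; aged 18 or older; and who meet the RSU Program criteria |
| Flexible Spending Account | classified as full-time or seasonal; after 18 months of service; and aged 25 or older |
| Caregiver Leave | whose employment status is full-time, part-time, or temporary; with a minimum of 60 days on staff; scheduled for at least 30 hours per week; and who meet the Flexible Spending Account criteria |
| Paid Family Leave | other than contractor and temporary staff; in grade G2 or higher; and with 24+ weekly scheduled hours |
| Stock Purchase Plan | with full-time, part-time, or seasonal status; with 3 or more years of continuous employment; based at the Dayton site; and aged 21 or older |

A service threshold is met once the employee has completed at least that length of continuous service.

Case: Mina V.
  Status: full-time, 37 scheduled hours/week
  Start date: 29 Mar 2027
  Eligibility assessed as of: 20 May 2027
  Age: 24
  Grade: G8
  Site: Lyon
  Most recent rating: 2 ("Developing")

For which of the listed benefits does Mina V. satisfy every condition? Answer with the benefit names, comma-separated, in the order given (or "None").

Paid Family Leave

Service from 29 Mar 2027 to 20 May 2027: 52 days.
RSU Program — status full-time ✓; service 52 days < 18 months (≈540 days) ✗ → not eligible.
Equity Grant Program — status full-time ✓; service 52 days ≥ 45 days ✓; age 24 ≥ 18 ✓; not eligible for RSU Program ✗ → not eligible.
Flexible Spending Account — status full-time ✓; service 52 days < 18 months (≈540 days) ✗ → not eligible.
Caregiver Leave — status full-time ✓; service 52 days < 60 days ✗ → not eligible.
Paid Family Leave — status full-time ✓ (not excluded); grade G8 ≥ G2 ✓; 37 hrs/wk ≥ 24 ✓ → eligible.
Stock Purchase Plan — status full-time ✓; service 52 days < 3 years (≈1095 days) ✗ → not eligible.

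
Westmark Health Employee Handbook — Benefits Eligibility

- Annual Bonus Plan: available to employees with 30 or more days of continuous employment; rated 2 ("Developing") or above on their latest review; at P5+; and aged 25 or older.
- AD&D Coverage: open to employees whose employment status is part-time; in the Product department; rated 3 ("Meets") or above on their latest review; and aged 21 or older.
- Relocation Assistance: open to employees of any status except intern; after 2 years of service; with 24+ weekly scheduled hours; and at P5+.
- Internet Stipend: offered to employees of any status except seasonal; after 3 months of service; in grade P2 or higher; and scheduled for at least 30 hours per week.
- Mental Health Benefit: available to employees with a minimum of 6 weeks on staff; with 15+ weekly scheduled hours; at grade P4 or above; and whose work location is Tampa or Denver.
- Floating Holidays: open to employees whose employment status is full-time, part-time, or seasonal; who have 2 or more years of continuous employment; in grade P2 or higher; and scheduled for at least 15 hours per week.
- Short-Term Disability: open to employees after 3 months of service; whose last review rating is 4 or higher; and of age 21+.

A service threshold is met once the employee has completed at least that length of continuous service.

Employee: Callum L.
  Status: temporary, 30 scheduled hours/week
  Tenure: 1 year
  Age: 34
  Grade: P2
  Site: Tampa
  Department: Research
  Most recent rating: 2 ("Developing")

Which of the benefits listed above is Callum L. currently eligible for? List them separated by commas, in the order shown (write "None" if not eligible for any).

Internet Stipend

Annual Bonus Plan — service 1 year ≥ 30 days ✓; rating 2 ≥ 2 ✓; grade P2 < P5 ✗ → not eligible.
AD&D Coverage — status temporary ✗ (requires part-time) → not eligible.
Relocation Assistance — status temporary ✓ (not excluded); service 1 year < 2 years ✗ → not eligible.
Internet Stipend — status temporary ✓ (not excluded); service 1 year ≥ 3 months (≈90 days) ✓; grade P2 ≥ P2 ✓; 30 hrs/wk ≥ 30 ✓ → eligible.
Mental Health Benefit — service 1 year ≥ 6 weeks (≈42 days) ✓; 30 hrs/wk ≥ 15 ✓; grade P2 < P4 ✗ → not eligible.
Floating Holidays — status temporary ✗ (requires full-time, part-time, or seasonal) → not eligible.
Short-Term Disability — service 1 year ≥ 3 months (≈90 days) ✓; rating 2 < 4 ✗ → not eligible.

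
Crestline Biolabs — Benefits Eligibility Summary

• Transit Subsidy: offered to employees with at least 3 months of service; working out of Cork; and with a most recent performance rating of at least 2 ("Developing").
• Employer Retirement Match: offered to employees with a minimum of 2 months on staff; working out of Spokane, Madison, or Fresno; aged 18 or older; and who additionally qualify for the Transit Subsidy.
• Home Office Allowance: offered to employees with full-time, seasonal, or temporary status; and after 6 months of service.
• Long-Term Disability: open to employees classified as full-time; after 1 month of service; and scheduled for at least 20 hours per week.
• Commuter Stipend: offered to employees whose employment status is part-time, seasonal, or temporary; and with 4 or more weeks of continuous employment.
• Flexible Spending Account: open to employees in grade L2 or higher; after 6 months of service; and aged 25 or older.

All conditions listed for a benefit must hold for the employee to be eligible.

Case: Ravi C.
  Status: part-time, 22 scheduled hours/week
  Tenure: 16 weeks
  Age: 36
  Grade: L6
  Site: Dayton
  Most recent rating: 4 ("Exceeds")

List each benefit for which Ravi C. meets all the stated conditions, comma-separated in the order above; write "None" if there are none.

Transit Subsidy — service 16 weeks ≥ 3 months (≈90 days) ✓; site Dayton ✗ (not Cork) → not eligible.
Employer Retirement Match — service 16 weeks ≥ 2 months (≈60 days) ✓; site Dayton ✗ (not Spokane, Madison, or Fresno) → not eligible.
Home Office Allowance — status part-time ✗ (requires full-time, seasonal, or temporary) → not eligible.
Long-Term Disability — status part-time ✗ (requires full-time) → not eligible.
Commuter Stipend — status part-time ✓; service 16 weeks ≥ 4 weeks ✓ → eligible.
Flexible Spending Account — grade L6 ≥ L2 ✓; service 16 weeks < 6 months (≈180 days) ✗ → not eligible.

Commuter Stipend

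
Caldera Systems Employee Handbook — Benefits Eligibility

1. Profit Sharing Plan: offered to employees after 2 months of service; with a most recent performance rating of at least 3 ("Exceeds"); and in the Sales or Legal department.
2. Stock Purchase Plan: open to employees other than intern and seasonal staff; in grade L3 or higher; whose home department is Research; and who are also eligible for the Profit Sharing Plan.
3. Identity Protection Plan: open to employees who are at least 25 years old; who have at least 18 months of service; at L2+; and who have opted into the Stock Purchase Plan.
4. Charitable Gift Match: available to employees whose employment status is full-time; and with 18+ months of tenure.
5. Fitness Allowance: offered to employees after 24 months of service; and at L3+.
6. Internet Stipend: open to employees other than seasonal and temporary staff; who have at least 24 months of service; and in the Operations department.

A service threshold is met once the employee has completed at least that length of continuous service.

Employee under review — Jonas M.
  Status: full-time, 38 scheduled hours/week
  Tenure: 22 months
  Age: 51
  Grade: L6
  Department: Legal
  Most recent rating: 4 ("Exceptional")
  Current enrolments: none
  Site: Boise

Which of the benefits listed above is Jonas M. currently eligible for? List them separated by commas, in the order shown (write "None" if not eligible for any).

Profit Sharing Plan — service 22 months ≥ 2 months ✓; rating 4 ≥ 3 ✓; dept Legal ✓ → eligible.
Stock Purchase Plan — status full-time ✓ (not excluded); grade L6 ≥ L3 ✓; dept Legal ✗ → not eligible.
Identity Protection Plan — age 51 ≥ 25 ✓; service 22 months ≥ 18 months ✓; grade L6 ≥ L2 ✓; not enrolled in Stock Purchase Plan ✗ → not eligible.
Charitable Gift Match — status full-time ✓; service 22 months ≥ 18 months ✓ → eligible.
Fitness Allowance — service 22 months < 24 months ✗ → not eligible.
Internet Stipend — status full-time ✓ (not excluded); service 22 months < 24 months ✗ → not eligible.

Profit Sharing Plan, Charitable Gift Match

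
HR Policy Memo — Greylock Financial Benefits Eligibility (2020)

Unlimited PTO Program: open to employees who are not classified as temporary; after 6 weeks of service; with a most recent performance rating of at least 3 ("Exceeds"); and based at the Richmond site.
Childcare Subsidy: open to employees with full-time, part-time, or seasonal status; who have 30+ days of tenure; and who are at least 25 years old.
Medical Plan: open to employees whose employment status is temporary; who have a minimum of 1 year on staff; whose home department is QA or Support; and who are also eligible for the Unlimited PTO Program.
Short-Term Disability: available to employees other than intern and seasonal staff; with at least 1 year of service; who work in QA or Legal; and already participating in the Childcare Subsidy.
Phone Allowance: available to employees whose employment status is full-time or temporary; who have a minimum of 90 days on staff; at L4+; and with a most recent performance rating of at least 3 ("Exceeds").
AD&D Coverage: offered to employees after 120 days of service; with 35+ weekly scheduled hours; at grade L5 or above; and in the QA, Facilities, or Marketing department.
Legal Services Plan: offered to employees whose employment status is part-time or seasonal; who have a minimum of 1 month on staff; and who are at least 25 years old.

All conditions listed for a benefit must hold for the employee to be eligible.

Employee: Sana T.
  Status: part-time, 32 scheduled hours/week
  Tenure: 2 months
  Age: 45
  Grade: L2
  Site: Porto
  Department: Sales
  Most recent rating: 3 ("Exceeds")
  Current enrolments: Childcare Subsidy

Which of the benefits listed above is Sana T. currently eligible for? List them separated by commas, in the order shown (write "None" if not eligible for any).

Unlimited PTO Program — status part-time ✓ (not excluded); service 2 months ≥ 6 weeks (≈42 days) ✓; rating 3 ≥ 3 ✓; site Porto ✗ (not Richmond) → not eligible.
Childcare Subsidy — status part-time ✓; service 2 months ≥ 30 days ✓; age 45 ≥ 25 ✓ → eligible.
Medical Plan — status part-time ✗ (requires temporary) → not eligible.
Short-Term Disability — status part-time ✓ (not excluded); service 2 months < 1 year (≈365 days) ✗ → not eligible.
Phone Allowance — status part-time ✗ (requires full-time or temporary) → not eligible.
AD&D Coverage — service 2 months < 120 days ✗ → not eligible.
Legal Services Plan — status part-time ✓; service 2 months ≥ 1 month ✓; age 45 ≥ 25 ✓ → eligible.

Childcare Subsidy, Legal Services Plan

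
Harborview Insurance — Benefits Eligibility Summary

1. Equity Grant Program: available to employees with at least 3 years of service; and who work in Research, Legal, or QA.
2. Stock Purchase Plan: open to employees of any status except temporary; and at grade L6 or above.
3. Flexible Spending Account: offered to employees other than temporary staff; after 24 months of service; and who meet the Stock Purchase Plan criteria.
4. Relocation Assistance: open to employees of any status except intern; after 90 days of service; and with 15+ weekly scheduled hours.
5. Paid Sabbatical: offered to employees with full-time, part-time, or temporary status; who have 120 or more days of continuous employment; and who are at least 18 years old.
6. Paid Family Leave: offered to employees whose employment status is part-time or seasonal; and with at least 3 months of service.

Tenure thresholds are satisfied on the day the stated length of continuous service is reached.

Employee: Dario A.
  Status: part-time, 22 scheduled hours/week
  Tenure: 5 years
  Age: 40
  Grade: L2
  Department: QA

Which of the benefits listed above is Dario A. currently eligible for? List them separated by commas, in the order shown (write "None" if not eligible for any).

Equity Grant Program, Relocation Assistance, Paid Sabbatical, Paid Family Leave

Equity Grant Program — service 5 years ≥ 3 years ✓; dept QA ✓ → eligible.
Stock Purchase Plan — status part-time ✓ (not excluded); grade L2 < L6 ✗ → not eligible.
Flexible Spending Account — status part-time ✓ (not excluded); service 5 years ≥ 24 months (≈720 days) ✓; not eligible for Stock Purchase Plan ✗ → not eligible.
Relocation Assistance — status part-time ✓ (not excluded); service 5 years ≥ 90 days ✓; 22 hrs/wk ≥ 15 ✓ → eligible.
Paid Sabbatical — status part-time ✓; service 5 years ≥ 120 days ✓; age 40 ≥ 18 ✓ → eligible.
Paid Family Leave — status part-time ✓; service 5 years ≥ 3 months (≈90 days) ✓ → eligible.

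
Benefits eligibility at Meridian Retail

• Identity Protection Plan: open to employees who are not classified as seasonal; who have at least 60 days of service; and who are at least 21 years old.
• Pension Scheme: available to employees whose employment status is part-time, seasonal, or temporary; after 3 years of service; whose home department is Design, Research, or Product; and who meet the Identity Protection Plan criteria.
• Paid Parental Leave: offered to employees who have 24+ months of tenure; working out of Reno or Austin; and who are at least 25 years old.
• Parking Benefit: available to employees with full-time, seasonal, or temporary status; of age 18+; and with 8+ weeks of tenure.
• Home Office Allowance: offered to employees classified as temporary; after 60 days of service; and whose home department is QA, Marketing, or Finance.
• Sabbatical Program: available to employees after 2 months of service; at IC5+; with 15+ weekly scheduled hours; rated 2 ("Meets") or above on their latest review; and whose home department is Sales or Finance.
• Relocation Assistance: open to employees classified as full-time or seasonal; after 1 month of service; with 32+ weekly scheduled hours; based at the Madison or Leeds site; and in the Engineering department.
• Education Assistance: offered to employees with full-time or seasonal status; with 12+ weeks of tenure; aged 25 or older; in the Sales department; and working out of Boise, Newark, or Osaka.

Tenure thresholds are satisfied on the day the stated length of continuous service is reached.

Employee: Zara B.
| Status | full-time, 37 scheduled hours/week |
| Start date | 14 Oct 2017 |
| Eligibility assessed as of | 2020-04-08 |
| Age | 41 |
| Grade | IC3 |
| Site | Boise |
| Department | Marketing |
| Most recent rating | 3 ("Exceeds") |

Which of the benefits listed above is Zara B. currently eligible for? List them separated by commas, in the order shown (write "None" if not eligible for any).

Service from 14 Oct 2017 to 2020-04-08: 907 days.
Identity Protection Plan — status full-time ✓ (not excluded); service 907 days ≥ 60 days ✓; age 41 ≥ 21 ✓ → eligible.
Pension Scheme — status full-time ✗ (requires part-time, seasonal, or temporary) → not eligible.
Paid Parental Leave — service 907 days ≥ 24 months (≈720 days) ✓; site Boise ✗ (not Reno or Austin) → not eligible.
Parking Benefit — status full-time ✓; age 41 ≥ 18 ✓; service 907 days ≥ 8 weeks (≈56 days) ✓ → eligible.
Home Office Allowance — status full-time ✗ (requires temporary) → not eligible.
Sabbatical Program — service 907 days ≥ 2 months (≈60 days) ✓; grade IC3 < IC5 ✗ → not eligible.
Relocation Assistance — status full-time ✓; service 907 days ≥ 1 month (≈30 days) ✓; 37 hrs/wk ≥ 32 ✓; site Boise ✗ (not Madison or Leeds) → not eligible.
Education Assistance — status full-time ✓; service 907 days ≥ 12 weeks (≈84 days) ✓; age 41 ≥ 25 ✓; dept Marketing ✗ → not eligible.

Identity Protection Plan, Parking Benefit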